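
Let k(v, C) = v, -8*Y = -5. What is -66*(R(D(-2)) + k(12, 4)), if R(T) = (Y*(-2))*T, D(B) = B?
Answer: -957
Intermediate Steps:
Y = 5/8 (Y = -⅛*(-5) = 5/8 ≈ 0.62500)
R(T) = -5*T/4 (R(T) = ((5/8)*(-2))*T = -5*T/4)
-66*(R(D(-2)) + k(12, 4)) = -66*(-5/4*(-2) + 12) = -66*(5/2 + 12) = -66*29/2 = -957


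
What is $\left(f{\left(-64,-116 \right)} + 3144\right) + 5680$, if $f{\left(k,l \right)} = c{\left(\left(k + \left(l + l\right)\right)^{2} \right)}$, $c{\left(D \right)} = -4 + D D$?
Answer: $7676572276$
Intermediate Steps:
$c{\left(D \right)} = -4 + D^{2}$
$f{\left(k,l \right)} = -4 + \left(k + 2 l\right)^{4}$ ($f{\left(k,l \right)} = -4 + \left(\left(k + \left(l + l\right)\right)^{2}\right)^{2} = -4 + \left(\left(k + 2 l\right)^{2}\right)^{2} = -4 + \left(k + 2 l\right)^{4}$)
$\left(f{\left(-64,-116 \right)} + 3144\right) + 5680 = \left(\left(-4 + \left(-64 + 2 \left(-116\right)\right)^{4}\right) + 3144\right) + 5680 = \left(\left(-4 + \left(-64 - 232\right)^{4}\right) + 3144\right) + 5680 = \left(\left(-4 + \left(-296\right)^{4}\right) + 3144\right) + 5680 = \left(\left(-4 + 7676563456\right) + 3144\right) + 5680 = \left(7676563452 + 3144\right) + 5680 = 7676566596 + 5680 = 7676572276$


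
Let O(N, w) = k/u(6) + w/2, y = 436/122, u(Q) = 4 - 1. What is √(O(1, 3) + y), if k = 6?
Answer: √105286/122 ≈ 2.6597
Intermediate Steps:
u(Q) = 3
y = 218/61 (y = 436*(1/122) = 218/61 ≈ 3.5738)
O(N, w) = 2 + w/2 (O(N, w) = 6/3 + w/2 = 6*(⅓) + w*(½) = 2 + w/2)
√(O(1, 3) + y) = √((2 + (½)*3) + 218/61) = √((2 + 3/2) + 218/61) = √(7/2 + 218/61) = √(863/122) = √105286/122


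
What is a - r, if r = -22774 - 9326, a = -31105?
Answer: 995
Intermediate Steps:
r = -32100
a - r = -31105 - 1*(-32100) = -31105 + 32100 = 995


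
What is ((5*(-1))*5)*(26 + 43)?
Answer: -1725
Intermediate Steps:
((5*(-1))*5)*(26 + 43) = -5*5*69 = -25*69 = -1725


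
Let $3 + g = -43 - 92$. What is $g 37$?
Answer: $-5106$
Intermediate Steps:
$g = -138$ ($g = -3 - 135 = -138$)
$g 37 = \left(-138\right) 37 = -5106$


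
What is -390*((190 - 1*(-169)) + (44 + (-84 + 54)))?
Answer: -145470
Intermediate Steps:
-390*((190 - 1*(-169)) + (44 + (-84 + 54))) = -390*((190 + 169) + (44 - 30)) = -390*(359 + 14) = -390*373 = -145470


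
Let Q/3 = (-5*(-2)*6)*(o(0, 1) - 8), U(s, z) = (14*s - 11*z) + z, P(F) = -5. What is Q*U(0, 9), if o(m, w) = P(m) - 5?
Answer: 291600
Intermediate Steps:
o(m, w) = -10 (o(m, w) = -5 - 5 = -10)
U(s, z) = -10*z + 14*s (U(s, z) = (-11*z + 14*s) + z = -10*z + 14*s)
Q = -3240 (Q = 3*((-5*(-2)*6)*(-10 - 8)) = 3*((10*6)*(-18)) = 3*(60*(-18)) = 3*(-1080) = -3240)
Q*U(0, 9) = -3240*(-10*9 + 14*0) = -3240*(-90 + 0) = -3240*(-90) = 291600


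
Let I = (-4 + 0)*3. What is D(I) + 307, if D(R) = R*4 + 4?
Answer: 263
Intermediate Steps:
I = -12 (I = -4*3 = -12)
D(R) = 4 + 4*R (D(R) = 4*R + 4 = 4 + 4*R)
D(I) + 307 = (4 + 4*(-12)) + 307 = (4 - 48) + 307 = -44 + 307 = 263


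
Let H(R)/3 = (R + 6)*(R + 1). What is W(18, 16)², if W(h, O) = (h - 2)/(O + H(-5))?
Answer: 16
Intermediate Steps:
H(R) = 3*(1 + R)*(6 + R) (H(R) = 3*((R + 6)*(R + 1)) = 3*((6 + R)*(1 + R)) = 3*((1 + R)*(6 + R)) = 3*(1 + R)*(6 + R))
W(h, O) = (-2 + h)/(-12 + O) (W(h, O) = (h - 2)/(O + (18 + 3*(-5)² + 21*(-5))) = (-2 + h)/(O + (18 + 3*25 - 105)) = (-2 + h)/(O + (18 + 75 - 105)) = (-2 + h)/(O - 12) = (-2 + h)/(-12 + O))
W(18, 16)² = ((-2 + 18)/(-12 + 16))² = (16/4)² = ((¼)*16)² = 4² = 16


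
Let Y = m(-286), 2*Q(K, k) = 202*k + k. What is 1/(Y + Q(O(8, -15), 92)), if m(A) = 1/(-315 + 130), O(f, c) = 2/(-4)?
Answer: 185/1727529 ≈ 0.00010709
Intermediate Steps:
O(f, c) = -½ (O(f, c) = 2*(-¼) = -½)
Q(K, k) = 203*k/2 (Q(K, k) = (202*k + k)/2 = (203*k)/2 = 203*k/2)
m(A) = -1/185 (m(A) = 1/(-185) = -1/185)
Y = -1/185 ≈ -0.0054054
1/(Y + Q(O(8, -15), 92)) = 1/(-1/185 + (203/2)*92) = 1/(-1/185 + 9338) = 1/(1727529/185) = 185/1727529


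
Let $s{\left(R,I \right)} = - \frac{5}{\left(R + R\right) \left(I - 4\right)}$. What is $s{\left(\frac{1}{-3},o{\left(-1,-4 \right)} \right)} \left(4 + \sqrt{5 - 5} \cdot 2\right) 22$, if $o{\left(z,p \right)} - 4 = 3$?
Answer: $220$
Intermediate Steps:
$o{\left(z,p \right)} = 7$ ($o{\left(z,p \right)} = 4 + 3 = 7$)
$s{\left(R,I \right)} = - \frac{5}{2 R \left(-4 + I\right)}$
$s{\left(\frac{1}{-3},o{\left(-1,-4 \right)} \right)} \left(4 + \sqrt{5 - 5} \cdot 2\right) 22 = - \frac{5}{2 \frac{1}{-3} \left(-4 + 7\right)} \left(4 + \sqrt{5 - 5} \cdot 2\right) 22 = - \frac{5}{2 \left(- \frac{1}{3}\right) 3} \left(4 + \sqrt{0} \cdot 2\right) 22 = \left(- \frac{5}{2}\right) \left(-3\right) \frac{1}{3} \left(4 + 0 \cdot 2\right) 22 = \frac{5 \left(4 + 0\right)}{2} \cdot 22 = \frac{5}{2} \cdot 4 \cdot 22 = 10 \cdot 22 = 220$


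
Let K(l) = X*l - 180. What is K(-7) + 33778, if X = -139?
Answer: 34571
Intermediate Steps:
K(l) = -180 - 139*l (K(l) = -139*l - 180 = -180 - 139*l)
K(-7) + 33778 = (-180 - 139*(-7)) + 33778 = (-180 + 973) + 33778 = 793 + 33778 = 34571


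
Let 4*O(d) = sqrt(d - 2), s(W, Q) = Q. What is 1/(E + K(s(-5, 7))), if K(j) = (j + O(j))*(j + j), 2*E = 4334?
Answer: 1812/4104131 - 14*sqrt(5)/20520655 ≈ 0.00043998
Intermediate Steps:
E = 2167 (E = (1/2)*4334 = 2167)
O(d) = sqrt(-2 + d)/4 (O(d) = sqrt(d - 2)/4 = sqrt(-2 + d)/4)
K(j) = 2*j*(j + sqrt(-2 + j)/4) (K(j) = (j + sqrt(-2 + j)/4)*(j + j) = (j + sqrt(-2 + j)/4)*(2*j) = 2*j*(j + sqrt(-2 + j)/4))
1/(E + K(s(-5, 7))) = 1/(2167 + (1/2)*7*(sqrt(-2 + 7) + 4*7)) = 1/(2167 + (1/2)*7*(sqrt(5) + 28)) = 1/(2167 + (1/2)*7*(28 + sqrt(5))) = 1/(2167 + (98 + 7*sqrt(5)/2)) = 1/(2265 + 7*sqrt(5)/2)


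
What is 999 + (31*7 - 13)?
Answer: 1203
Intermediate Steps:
999 + (31*7 - 13) = 999 + (217 - 13) = 999 + 204 = 1203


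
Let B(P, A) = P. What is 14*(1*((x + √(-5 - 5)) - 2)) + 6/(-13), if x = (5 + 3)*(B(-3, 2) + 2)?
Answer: -1826/13 + 14*I*√10 ≈ -140.46 + 44.272*I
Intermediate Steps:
x = -8 (x = (5 + 3)*(-3 + 2) = 8*(-1) = -8)
14*(1*((x + √(-5 - 5)) - 2)) + 6/(-13) = 14*(1*((-8 + √(-5 - 5)) - 2)) + 6/(-13) = 14*(1*((-8 + √(-10)) - 2)) + 6*(-1/13) = 14*(1*((-8 + I*√10) - 2)) - 6/13 = 14*(1*(-10 + I*√10)) - 6/13 = 14*(-10 + I*√10) - 6/13 = (-140 + 14*I*√10) - 6/13 = -1826/13 + 14*I*√10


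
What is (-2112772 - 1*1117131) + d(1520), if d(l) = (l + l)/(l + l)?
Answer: -3229902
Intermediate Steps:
d(l) = 1 (d(l) = (2*l)/((2*l)) = (2*l)*(1/(2*l)) = 1)
(-2112772 - 1*1117131) + d(1520) = (-2112772 - 1*1117131) + 1 = (-2112772 - 1117131) + 1 = -3229903 + 1 = -3229902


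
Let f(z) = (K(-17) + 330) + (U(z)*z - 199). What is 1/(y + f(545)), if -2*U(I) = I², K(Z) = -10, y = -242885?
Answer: -2/162364153 ≈ -1.2318e-8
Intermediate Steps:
U(I) = -I²/2
f(z) = 121 - z³/2 (f(z) = (-10 + 330) + ((-z²/2)*z - 199) = 320 + (-z³/2 - 199) = 320 + (-199 - z³/2) = 121 - z³/2)
1/(y + f(545)) = 1/(-242885 + (121 - ½*545³)) = 1/(-242885 + (121 - ½*161878625)) = 1/(-242885 + (121 - 161878625/2)) = 1/(-242885 - 161878383/2) = 1/(-162364153/2) = -2/162364153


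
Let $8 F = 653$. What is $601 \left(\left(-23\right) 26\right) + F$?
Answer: $- \frac{2874531}{8} \approx -3.5932 \cdot 10^{5}$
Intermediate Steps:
$F = \frac{653}{8}$ ($F = \frac{1}{8} \cdot 653 = \frac{653}{8} \approx 81.625$)
$601 \left(\left(-23\right) 26\right) + F = 601 \left(\left(-23\right) 26\right) + \frac{653}{8} = 601 \left(-598\right) + \frac{653}{8} = -359398 + \frac{653}{8} = - \frac{2874531}{8}$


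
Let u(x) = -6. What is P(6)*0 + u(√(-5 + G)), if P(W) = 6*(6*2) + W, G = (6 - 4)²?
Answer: -6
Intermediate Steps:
G = 4 (G = 2² = 4)
P(W) = 72 + W (P(W) = 6*12 + W = 72 + W)
P(6)*0 + u(√(-5 + G)) = (72 + 6)*0 - 6 = 78*0 - 6 = 0 - 6 = -6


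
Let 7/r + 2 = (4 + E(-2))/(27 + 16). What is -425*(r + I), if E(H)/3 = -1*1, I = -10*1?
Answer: 5755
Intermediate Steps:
I = -10
E(H) = -3 (E(H) = 3*(-1*1) = 3*(-1) = -3)
r = -301/85 (r = 7/(-2 + (4 - 3)/(27 + 16)) = 7/(-2 + 1/43) = 7/(-85/43) = 7*(-43/85) = -301/85 ≈ -3.5412)
-425*(r + I) = -425*(-301/85 - 10) = -425*(-1151)/85 = -5*(-1151) = 5755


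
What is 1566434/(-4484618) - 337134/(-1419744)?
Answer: -2579775609/23068874992 ≈ -0.11183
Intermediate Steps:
1566434/(-4484618) - 337134/(-1419744) = 1566434*(-1/4484618) - 337134*(-1/1419744) = -783217/2242309 + 2443/10288 = -2579775609/23068874992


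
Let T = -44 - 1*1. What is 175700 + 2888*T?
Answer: 45740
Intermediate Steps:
T = -45 (T = -44 - 1 = -45)
175700 + 2888*T = 175700 + 2888*(-45) = 175700 - 129960 = 45740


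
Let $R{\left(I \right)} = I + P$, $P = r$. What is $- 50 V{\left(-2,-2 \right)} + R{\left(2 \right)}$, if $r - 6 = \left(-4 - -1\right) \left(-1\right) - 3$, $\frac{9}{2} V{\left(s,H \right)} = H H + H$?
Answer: $- \frac{128}{9} \approx -14.222$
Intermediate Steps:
$V{\left(s,H \right)} = \frac{2 H}{9} + \frac{2 H^{2}}{9}$ ($V{\left(s,H \right)} = \frac{2 \left(H H + H\right)}{9} = \frac{2 \left(H^{2} + H\right)}{9} = \frac{2 \left(H + H^{2}\right)}{9} = \frac{2 H}{9} + \frac{2 H^{2}}{9}$)
$r = 6$ ($r = 6 - \left(3 - \left(-4 - -1\right) \left(-1\right)\right) = 6 - \left(3 - \left(-4 + 1\right) \left(-1\right)\right) = 6 - 0 = 6 + \left(3 - 3\right) = 6 + 0 = 6$)
$P = 6$
$R{\left(I \right)} = 6 + I$ ($R{\left(I \right)} = I + 6 = 6 + I$)
$- 50 V{\left(-2,-2 \right)} + R{\left(2 \right)} = - 50 \cdot \frac{2}{9} \left(-2\right) \left(1 - 2\right) + \left(6 + 2\right) = - 50 \cdot \frac{2}{9} \left(-2\right) \left(-1\right) + 8 = \left(-50\right) \frac{4}{9} + 8 = - \frac{200}{9} + 8 = - \frac{128}{9}$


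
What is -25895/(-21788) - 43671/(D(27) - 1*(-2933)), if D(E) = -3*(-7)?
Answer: -437504959/32180876 ≈ -13.595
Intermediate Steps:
D(E) = 21
-25895/(-21788) - 43671/(D(27) - 1*(-2933)) = -25895/(-21788) - 43671/(21 - 1*(-2933)) = -25895*(-1/21788) - 43671/(21 + 2933) = 25895/21788 - 43671/2954 = -437504959/32180876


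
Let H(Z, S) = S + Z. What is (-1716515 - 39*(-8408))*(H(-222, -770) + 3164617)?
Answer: -4393019165875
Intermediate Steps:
(-1716515 - 39*(-8408))*(H(-222, -770) + 3164617) = (-1716515 - 39*(-8408))*((-770 - 222) + 3164617) = (-1716515 + 327912)*(-992 + 3164617) = -1388603*3163625 = -4393019165875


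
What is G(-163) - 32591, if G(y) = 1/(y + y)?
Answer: -10624667/326 ≈ -32591.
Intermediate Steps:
G(y) = 1/(2*y)
G(-163) - 32591 = (1/2)/(-163) - 32591 = (1/2)*(-1/163) - 32591 = -1/326 - 32591 = -10624667/326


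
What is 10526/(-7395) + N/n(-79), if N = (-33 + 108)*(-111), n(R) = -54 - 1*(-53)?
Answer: 61552849/7395 ≈ 8323.6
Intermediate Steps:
n(R) = -1 (n(R) = -54 + 53 = -1)
N = -8325 (N = 75*(-111) = -8325)
10526/(-7395) + N/n(-79) = 10526/(-7395) - 8325/(-1) = 10526*(-1/7395) - 8325*(-1) = -10526/7395 + 8325 = 61552849/7395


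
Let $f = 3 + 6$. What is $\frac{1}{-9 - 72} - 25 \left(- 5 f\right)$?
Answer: $\frac{91124}{81} \approx 1125.0$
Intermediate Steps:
$f = 9$
$\frac{1}{-9 - 72} - 25 \left(- 5 f\right) = \frac{1}{-9 - 72} - 25 \left(\left(-5\right) 9\right) = \frac{1}{-81} - -1125 = - \frac{1}{81} + 1125 = \frac{91124}{81}$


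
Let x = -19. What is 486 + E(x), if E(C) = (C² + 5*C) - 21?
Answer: 731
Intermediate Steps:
E(C) = -21 + C² + 5*C
486 + E(x) = 486 + (-21 + (-19)² + 5*(-19)) = 486 + (-21 + 361 - 95) = 486 + 245 = 731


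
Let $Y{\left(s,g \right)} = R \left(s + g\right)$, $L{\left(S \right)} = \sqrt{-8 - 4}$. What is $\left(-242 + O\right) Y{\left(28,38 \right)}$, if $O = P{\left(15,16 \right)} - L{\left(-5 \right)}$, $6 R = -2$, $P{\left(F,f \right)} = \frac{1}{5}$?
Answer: $\frac{26598}{5} + 44 i \sqrt{3} \approx 5319.6 + 76.21 i$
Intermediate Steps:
$P{\left(F,f \right)} = \frac{1}{5}$
$R = - \frac{1}{3}$ ($R = \frac{1}{6} \left(-2\right) = - \frac{1}{3} \approx -0.33333$)
$L{\left(S \right)} = 2 i \sqrt{3}$ ($L{\left(S \right)} = \sqrt{-12} = 2 i \sqrt{3}$)
$Y{\left(s,g \right)} = - \frac{g}{3} - \frac{s}{3}$ ($Y{\left(s,g \right)} = - \frac{s + g}{3} = - \frac{g + s}{3} = - \frac{g}{3} - \frac{s}{3}$)
$O = \frac{1}{5} - 2 i \sqrt{3} \approx 0.2 - 3.4641 i$
$\left(-242 + O\right) Y{\left(28,38 \right)} = \left(-242 + \left(\frac{1}{5} - 2 i \sqrt{3}\right)\right) \left(\left(- \frac{1}{3}\right) 38 - \frac{28}{3}\right) = \left(- \frac{1209}{5} - 2 i \sqrt{3}\right) \left(- \frac{38}{3} - \frac{28}{3}\right) = \left(- \frac{1209}{5} - 2 i \sqrt{3}\right) \left(-22\right) = \frac{26598}{5} + 44 i \sqrt{3}$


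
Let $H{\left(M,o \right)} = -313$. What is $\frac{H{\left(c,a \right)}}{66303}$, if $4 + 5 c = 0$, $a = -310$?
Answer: $- \frac{313}{66303} \approx -0.0047208$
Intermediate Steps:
$c = - \frac{4}{5}$ ($c = - \frac{4}{5} + \frac{1}{5} \cdot 0 = - \frac{4}{5} + 0 = - \frac{4}{5} \approx -0.8$)
$\frac{H{\left(c,a \right)}}{66303} = - \frac{313}{66303}$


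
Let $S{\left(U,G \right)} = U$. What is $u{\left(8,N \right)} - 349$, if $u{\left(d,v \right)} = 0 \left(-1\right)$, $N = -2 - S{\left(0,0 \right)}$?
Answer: $-349$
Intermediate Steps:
$N = -2$ ($N = -2 - 0 = -2 + 0 = -2$)
$u{\left(d,v \right)} = 0$
$u{\left(8,N \right)} - 349 = 0 - 349 = -349$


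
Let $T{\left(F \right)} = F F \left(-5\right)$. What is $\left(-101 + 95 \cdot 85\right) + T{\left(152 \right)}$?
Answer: $-107546$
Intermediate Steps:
$T{\left(F \right)} = - 5 F^{2}$ ($T{\left(F \right)} = F^{2} \left(-5\right) = - 5 F^{2}$)
$\left(-101 + 95 \cdot 85\right) + T{\left(152 \right)} = \left(-101 + 95 \cdot 85\right) - 5 \cdot 152^{2} = \left(-101 + 8075\right) - 115520 = 7974 - 115520 = -107546$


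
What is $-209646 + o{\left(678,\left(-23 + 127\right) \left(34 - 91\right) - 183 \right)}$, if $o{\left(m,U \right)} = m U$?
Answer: $-4352904$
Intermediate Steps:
$o{\left(m,U \right)} = U m$
$-209646 + o{\left(678,\left(-23 + 127\right) \left(34 - 91\right) - 183 \right)} = -209646 + \left(\left(-23 + 127\right) \left(34 - 91\right) - 183\right) 678 = -209646 + \left(104 \left(-57\right) - 183\right) 678 = -209646 + \left(-5928 - 183\right) 678 = -209646 - 4143258 = -4352904$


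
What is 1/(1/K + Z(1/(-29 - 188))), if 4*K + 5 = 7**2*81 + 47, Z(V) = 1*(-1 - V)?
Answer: -124341/123644 ≈ -1.0056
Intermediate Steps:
Z(V) = -1 - V
K = 4011/4 (K = -5/4 + (7**2*81 + 47)/4 = -5/4 + (49*81 + 47)/4 = -5/4 + (3969 + 47)/4 = -5/4 + (1/4)*4016 = -5/4 + 1004 = 4011/4 ≈ 1002.8)
1/(1/K + Z(1/(-29 - 188))) = 1/(1/(4011/4) + (-1 - 1/(-29 - 188))) = 1/(4/4011 + (-1 - 1/(-217))) = 1/(4/4011 + (-1 - 1*(-1/217))) = 1/(4/4011 + (-1 + 1/217)) = 1/(4/4011 - 216/217) = 1/(-123644/124341) = -124341/123644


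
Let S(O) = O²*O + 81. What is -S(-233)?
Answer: 12649256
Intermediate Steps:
S(O) = 81 + O³ (S(O) = O³ + 81 = 81 + O³)
-S(-233) = -(81 + (-233)³) = -(81 - 12649337) = -1*(-12649256) = 12649256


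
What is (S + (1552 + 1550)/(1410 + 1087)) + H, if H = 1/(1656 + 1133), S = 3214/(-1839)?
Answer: -588005767/1164276417 ≈ -0.50504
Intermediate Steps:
S = -3214/1839 (S = 3214*(-1/1839) = -3214/1839 ≈ -1.7477)
H = 1/2789 ≈ 0.00035855
(S + (1552 + 1550)/(1410 + 1087)) + H = (-3214/1839 + (1552 + 1550)/(1410 + 1087)) + 1/2789 = (-3214/1839 + 3102/2497) + 1/2789 = (-3214/1839 + 3102*(1/2497)) + 1/2789 = (-3214/1839 + 282/227) + 1/2789 = -210980/417453 + 1/2789 = -588005767/1164276417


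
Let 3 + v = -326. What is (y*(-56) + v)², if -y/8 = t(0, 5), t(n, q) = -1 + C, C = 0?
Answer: 603729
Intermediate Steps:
v = -329 (v = -3 - 326 = -329)
t(n, q) = -1 (t(n, q) = -1 + 0 = -1)
y = 8 (y = -8*(-1) = 8)
(y*(-56) + v)² = (8*(-56) - 329)² = (-448 - 329)² = (-777)² = 603729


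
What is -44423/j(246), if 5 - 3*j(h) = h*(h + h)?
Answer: 133269/121027 ≈ 1.1012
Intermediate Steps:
j(h) = 5/3 - 2*h**2/3 (j(h) = 5/3 - h*(h + h)/3 = 5/3 - h*2*h/3 = 5/3 - 2*h**2/3)
-44423/j(246) = -44423/(5/3 - 2/3*246**2) = -44423/(5/3 - 2/3*60516) = -44423/(5/3 - 40344) = -44423/(-121027/3) = -44423*(-3/121027) = 133269/121027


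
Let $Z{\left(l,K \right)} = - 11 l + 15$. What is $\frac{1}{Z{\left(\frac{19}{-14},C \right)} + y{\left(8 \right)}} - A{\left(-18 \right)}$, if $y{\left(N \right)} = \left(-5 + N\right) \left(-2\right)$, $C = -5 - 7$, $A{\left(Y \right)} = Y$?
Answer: $\frac{6044}{335} \approx 18.042$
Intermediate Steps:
$C = -12$ ($C = -5 - 7 = -12$)
$y{\left(N \right)} = 10 - 2 N$
$Z{\left(l,K \right)} = 15 - 11 l$
$\frac{1}{Z{\left(\frac{19}{-14},C \right)} + y{\left(8 \right)}} - A{\left(-18 \right)} = \frac{1}{\left(15 - 11 \frac{19}{-14}\right) + \left(10 - 16\right)} - -18 = \frac{1}{\left(15 - 11 \cdot 19 \left(- \frac{1}{14}\right)\right) + \left(10 - 16\right)} + 18 = \frac{1}{\left(15 - - \frac{209}{14}\right) - 6} + 18 = \frac{1}{\left(15 + \frac{209}{14}\right) - 6} + 18 = \frac{1}{\frac{419}{14} - 6} + 18 = \frac{1}{\frac{335}{14}} + 18 = \frac{14}{335} + 18 = \frac{6044}{335}$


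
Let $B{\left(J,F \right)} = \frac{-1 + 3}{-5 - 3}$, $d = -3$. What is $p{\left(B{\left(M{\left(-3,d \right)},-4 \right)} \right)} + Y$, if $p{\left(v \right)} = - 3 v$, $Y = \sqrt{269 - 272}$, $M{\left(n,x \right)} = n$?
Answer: $\frac{3}{4} + i \sqrt{3} \approx 0.75 + 1.732 i$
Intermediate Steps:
$Y = i \sqrt{3}$ ($Y = \sqrt{-3} = i \sqrt{3} \approx 1.732 i$)
$B{\left(J,F \right)} = - \frac{1}{4}$ ($B{\left(J,F \right)} = \frac{2}{-8} = 2 \left(- \frac{1}{8}\right) = - \frac{1}{4}$)
$p{\left(B{\left(M{\left(-3,d \right)},-4 \right)} \right)} + Y = \left(-3\right) \left(- \frac{1}{4}\right) + i \sqrt{3} = \frac{3}{4} + i \sqrt{3}$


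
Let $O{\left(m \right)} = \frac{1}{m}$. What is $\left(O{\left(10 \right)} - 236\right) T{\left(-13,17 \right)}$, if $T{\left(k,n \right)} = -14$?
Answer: $\frac{16513}{5} \approx 3302.6$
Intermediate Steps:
$\left(O{\left(10 \right)} - 236\right) T{\left(-13,17 \right)} = \left(\frac{1}{10} - 236\right) \left(-14\right) = \left(- \frac{2359}{10}\right) \left(-14\right) = \frac{16513}{5}$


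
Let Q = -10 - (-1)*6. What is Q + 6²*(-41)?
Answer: -1480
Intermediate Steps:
Q = -4 (Q = -10 - 1*(-6) = -10 + 6 = -4)
Q + 6²*(-41) = -4 + 6²*(-41) = -4 + 36*(-41) = -4 - 1476 = -1480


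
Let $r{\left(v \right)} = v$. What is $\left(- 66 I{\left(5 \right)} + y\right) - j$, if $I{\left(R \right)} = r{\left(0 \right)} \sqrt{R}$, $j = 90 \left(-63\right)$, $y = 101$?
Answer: $5771$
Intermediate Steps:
$j = -5670$
$I{\left(R \right)} = 0$ ($I{\left(R \right)} = 0 \sqrt{R} = 0$)
$\left(- 66 I{\left(5 \right)} + y\right) - j = \left(\left(-66\right) 0 + 101\right) - -5670 = \left(0 + 101\right) + 5670 = 101 + 5670 = 5771$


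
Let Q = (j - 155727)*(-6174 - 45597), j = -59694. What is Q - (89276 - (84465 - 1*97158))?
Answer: 11152458622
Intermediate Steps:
Q = 11152560591 (Q = (-59694 - 155727)*(-6174 - 45597) = -215421*(-51771) = 11152560591)
Q - (89276 - (84465 - 1*97158)) = 11152560591 - (89276 - (84465 - 1*97158)) = 11152560591 - (89276 - (84465 - 97158)) = 11152560591 - (89276 - 1*(-12693)) = 11152560591 - (89276 + 12693) = 11152560591 - 1*101969 = 11152560591 - 101969 = 11152458622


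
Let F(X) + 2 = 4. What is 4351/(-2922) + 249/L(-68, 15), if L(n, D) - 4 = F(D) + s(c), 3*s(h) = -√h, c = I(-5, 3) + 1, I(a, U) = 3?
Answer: 1056559/23376 ≈ 45.198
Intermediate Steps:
F(X) = 2 (F(X) = -2 + 4 = 2)
c = 4 (c = 3 + 1 = 4)
s(h) = -√h/3 (s(h) = (-√h)/3 = -√h/3)
L(n, D) = 16/3 (L(n, D) = 4 + (2 - √4/3) = 4 + (2 - ⅓*2) = 4 + (2 - ⅔) = 4 + 4/3 = 16/3)
4351/(-2922) + 249/L(-68, 15) = 4351/(-2922) + 249/(16/3) = 4351*(-1/2922) + 249*(3/16) = -4351/2922 + 747/16 = 1056559/23376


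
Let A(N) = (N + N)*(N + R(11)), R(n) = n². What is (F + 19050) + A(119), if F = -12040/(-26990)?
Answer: 205584034/2699 ≈ 76171.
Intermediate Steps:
F = 1204/2699 (F = -12040*(-1/26990) = 1204/2699 ≈ 0.44609)
A(N) = 2*N*(121 + N) (A(N) = (N + N)*(N + 11²) = (2*N)*(N + 121) = (2*N)*(121 + N) = 2*N*(121 + N))
(F + 19050) + A(119) = (1204/2699 + 19050) + 2*119*(121 + 119) = 51417154/2699 + 2*119*240 = 51417154/2699 + 57120 = 205584034/2699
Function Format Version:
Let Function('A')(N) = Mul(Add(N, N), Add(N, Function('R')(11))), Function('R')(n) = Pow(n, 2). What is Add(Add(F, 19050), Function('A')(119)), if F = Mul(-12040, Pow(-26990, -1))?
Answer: Rational(205584034, 2699) ≈ 76171.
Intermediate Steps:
F = Rational(1204, 2699) (F = Mul(-12040, Rational(-1, 26990)) = Rational(1204, 2699) ≈ 0.44609)
Function('A')(N) = Mul(2, N, Add(121, N)) (Function('A')(N) = Mul(Add(N, N), Add(N, Pow(11, 2))) = Mul(Mul(2, N), Add(N, 121)) = Mul(Mul(2, N), Add(121, N)) = Mul(2, N, Add(121, N)))
Add(Add(F, 19050), Function('A')(119)) = Add(Add(Rational(1204, 2699), 19050), Mul(2, 119, Add(121, 119))) = Add(Rational(51417154, 2699), Mul(2, 119, 240)) = Add(Rational(51417154, 2699), 57120) = Rational(205584034, 2699)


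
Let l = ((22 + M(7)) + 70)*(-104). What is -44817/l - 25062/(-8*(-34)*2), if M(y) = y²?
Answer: -7148515/166192 ≈ -43.014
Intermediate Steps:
l = -14664 (l = ((22 + 7²) + 70)*(-104) = ((22 + 49) + 70)*(-104) = (71 + 70)*(-104) = 141*(-104) = -14664)
-44817/l - 25062/(-8*(-34)*2) = -44817/(-14664) - 25062/(-8*(-34)*2) = -44817*(-1/14664) - 25062/(272*2) = 14939/4888 - 25062/544 = 14939/4888 - 25062*1/544 = 14939/4888 - 12531/272 = -7148515/166192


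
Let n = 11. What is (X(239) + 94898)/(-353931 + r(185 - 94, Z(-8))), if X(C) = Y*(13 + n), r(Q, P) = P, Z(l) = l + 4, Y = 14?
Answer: -95234/353935 ≈ -0.26907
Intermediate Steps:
Z(l) = 4 + l
X(C) = 336 (X(C) = 14*(13 + 11) = 14*24 = 336)
(X(239) + 94898)/(-353931 + r(185 - 94, Z(-8))) = (336 + 94898)/(-353931 + (4 - 8)) = 95234/(-353931 - 4) = 95234/(-353935) = 95234*(-1/353935) = -95234/353935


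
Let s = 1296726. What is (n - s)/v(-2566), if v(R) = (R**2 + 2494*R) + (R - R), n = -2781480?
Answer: -226567/10264 ≈ -22.074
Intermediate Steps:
v(R) = R**2 + 2494*R (v(R) = (R**2 + 2494*R) + 0 = R**2 + 2494*R)
(n - s)/v(-2566) = (-2781480 - 1*1296726)/((-2566*(2494 - 2566))) = (-2781480 - 1296726)/((-2566*(-72))) = -4078206/184752 = -4078206*1/184752 = -226567/10264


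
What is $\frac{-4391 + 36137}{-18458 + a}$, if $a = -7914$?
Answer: $- \frac{15873}{13186} \approx -1.2038$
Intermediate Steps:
$\frac{-4391 + 36137}{-18458 + a} = \frac{-4391 + 36137}{-18458 - 7914} = \frac{31746}{-26372} = 31746 \left(- \frac{1}{26372}\right) = - \frac{15873}{13186}$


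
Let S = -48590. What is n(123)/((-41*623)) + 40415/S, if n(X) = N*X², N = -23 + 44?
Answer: -11477213/864902 ≈ -13.270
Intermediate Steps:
N = 21
n(X) = 21*X²
n(123)/((-41*623)) + 40415/S = (21*123²)/((-41*623)) + 40415/(-48590) = (21*15129)/(-25543) + 40415*(-1/48590) = 317709*(-1/25543) - 8083/9718 = -1107/89 - 8083/9718 = -11477213/864902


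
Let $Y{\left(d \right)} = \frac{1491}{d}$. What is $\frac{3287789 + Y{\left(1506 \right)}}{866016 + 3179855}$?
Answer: $\frac{1650470575}{2031027242} \approx 0.81263$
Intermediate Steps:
$\frac{3287789 + Y{\left(1506 \right)}}{866016 + 3179855} = \frac{3287789 + \frac{1491}{1506}}{866016 + 3179855} = \frac{3287789 + 1491 \cdot \frac{1}{1506}}{4045871} = \left(3287789 + \frac{497}{502}\right) \frac{1}{4045871} = \frac{1650470575}{502} \cdot \frac{1}{4045871} = \frac{1650470575}{2031027242}$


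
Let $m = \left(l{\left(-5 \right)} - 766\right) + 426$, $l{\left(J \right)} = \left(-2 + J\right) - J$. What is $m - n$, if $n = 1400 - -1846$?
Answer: $-3588$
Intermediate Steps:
$l{\left(J \right)} = -2$
$n = 3246$ ($n = 1400 + 1846 = 3246$)
$m = -342$ ($m = \left(-2 - 766\right) + 426 = -768 + 426 = -342$)
$m - n = -342 - 3246 = -3588$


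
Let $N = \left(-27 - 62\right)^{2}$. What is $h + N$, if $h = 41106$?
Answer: $49027$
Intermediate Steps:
$N = 7921$ ($N = \left(-89\right)^{2} = 7921$)
$h + N = 41106 + 7921 = 49027$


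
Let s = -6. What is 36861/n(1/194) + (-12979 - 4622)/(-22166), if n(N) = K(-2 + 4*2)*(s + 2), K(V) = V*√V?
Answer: 17601/22166 - 12287*√6/48 ≈ -626.22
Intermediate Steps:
K(V) = V^(3/2)
n(N) = -24*√6 (n(N) = (-2 + 4*2)^(3/2)*(-6 + 2) = (-2 + 8)^(3/2)*(-4) = 6^(3/2)*(-4) = (6*√6)*(-4) = -24*√6)
36861/n(1/194) + (-12979 - 4622)/(-22166) = 36861/((-24*√6)) + (-12979 - 4622)/(-22166) = 36861*(-√6/144) - 17601*(-1/22166) = -12287*√6/48 + 17601/22166 = 17601/22166 - 12287*√6/48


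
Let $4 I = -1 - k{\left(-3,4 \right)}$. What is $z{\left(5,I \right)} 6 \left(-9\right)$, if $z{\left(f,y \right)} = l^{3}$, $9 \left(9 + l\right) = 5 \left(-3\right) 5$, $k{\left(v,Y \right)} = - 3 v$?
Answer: $281216$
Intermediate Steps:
$l = - \frac{52}{3}$ ($l = -9 + \frac{5 \left(-3\right) 5}{9} = -9 + \frac{\left(-15\right) 5}{9} = -9 + \frac{1}{9} \left(-75\right) = -9 - \frac{25}{3} = - \frac{52}{3} \approx -17.333$)
$I = - \frac{5}{2}$ ($I = \frac{-1 - \left(-3\right) \left(-3\right)}{4} = \frac{-1 - 9}{4} = \frac{1}{4} \left(-10\right) = - \frac{5}{2} \approx -2.5$)
$z{\left(f,y \right)} = - \frac{140608}{27}$ ($z{\left(f,y \right)} = \left(- \frac{52}{3}\right)^{3} = - \frac{140608}{27}$)
$z{\left(5,I \right)} 6 \left(-9\right) = \left(- \frac{140608}{27}\right) 6 \left(-9\right) = \left(- \frac{281216}{9}\right) \left(-9\right) = 281216$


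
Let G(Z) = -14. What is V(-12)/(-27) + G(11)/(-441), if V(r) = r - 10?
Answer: 160/189 ≈ 0.84656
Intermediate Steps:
V(r) = -10 + r
V(-12)/(-27) + G(11)/(-441) = (-10 - 12)/(-27) - 14/(-441) = -22*(-1/27) - 14*(-1/441) = 22/27 + 2/63 = 160/189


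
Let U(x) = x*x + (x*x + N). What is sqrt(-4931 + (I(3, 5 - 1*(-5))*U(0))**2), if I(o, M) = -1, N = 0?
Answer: I*sqrt(4931) ≈ 70.221*I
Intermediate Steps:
U(x) = 2*x**2 (U(x) = x*x + (x*x + 0) = x**2 + (x**2 + 0) = x**2 + x**2 = 2*x**2)
sqrt(-4931 + (I(3, 5 - 1*(-5))*U(0))**2) = sqrt(-4931 + (-2*0**2)**2) = sqrt(-4931 + (-2*0)**2) = sqrt(-4931 + (-1*0)**2) = sqrt(-4931 + 0**2) = sqrt(-4931 + 0) = sqrt(-4931) = I*sqrt(4931)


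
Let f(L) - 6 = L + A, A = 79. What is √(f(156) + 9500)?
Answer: √9741 ≈ 98.697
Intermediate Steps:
f(L) = 85 + L (f(L) = 6 + (L + 79) = 6 + (79 + L) = 85 + L)
√(f(156) + 9500) = √((85 + 156) + 9500) = √(241 + 9500) = √9741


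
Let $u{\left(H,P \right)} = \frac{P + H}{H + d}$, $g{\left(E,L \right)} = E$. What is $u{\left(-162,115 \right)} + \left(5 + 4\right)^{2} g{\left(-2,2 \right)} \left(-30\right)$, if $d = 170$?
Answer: $\frac{38833}{8} \approx 4854.1$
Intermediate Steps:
$u{\left(H,P \right)} = \frac{H + P}{170 + H}$ ($u{\left(H,P \right)} = \frac{P + H}{H + 170} = \frac{H + P}{170 + H}$)
$u{\left(-162,115 \right)} + \left(5 + 4\right)^{2} g{\left(-2,2 \right)} \left(-30\right) = \frac{-162 + 115}{170 - 162} + \left(5 + 4\right)^{2} \left(-2\right) \left(-30\right) = \frac{1}{8} \left(-47\right) + 9^{2} \left(-2\right) \left(-30\right) = \frac{1}{8} \left(-47\right) + 81 \left(-2\right) \left(-30\right) = - \frac{47}{8} - -4860 = - \frac{47}{8} + 4860 = \frac{38833}{8}$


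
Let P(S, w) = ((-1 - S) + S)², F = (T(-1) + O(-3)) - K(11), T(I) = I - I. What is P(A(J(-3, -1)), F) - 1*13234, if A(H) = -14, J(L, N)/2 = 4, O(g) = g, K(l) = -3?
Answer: -13233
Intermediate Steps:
T(I) = 0
J(L, N) = 8 (J(L, N) = 2*4 = 8)
F = 0 (F = (0 - 3) - 1*(-3) = -3 + 3 = 0)
P(S, w) = 1 (P(S, w) = (-1)² = 1)
P(A(J(-3, -1)), F) - 1*13234 = 1 - 1*13234 = 1 - 13234 = -13233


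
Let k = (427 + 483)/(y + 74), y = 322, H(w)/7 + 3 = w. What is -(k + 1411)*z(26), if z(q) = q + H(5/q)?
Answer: -1399165/156 ≈ -8969.0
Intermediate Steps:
H(w) = -21 + 7*w
z(q) = -21 + q + 35/q (z(q) = q + (-21 + 7*(5/q)) = q + (-21 + 35/q) = -21 + q + 35/q)
k = 455/198 (k = (427 + 483)/(322 + 74) = 910/396 = 910*(1/396) = 455/198 ≈ 2.2980)
-(k + 1411)*z(26) = -(455/198 + 1411)*(-21 + 26 + 35/26) = -279833*(-21 + 26 + 35*(1/26))/198 = -279833*(-21 + 26 + 35/26)/198 = -279833*165/(198*26) = -1*1399165/156 = -1399165/156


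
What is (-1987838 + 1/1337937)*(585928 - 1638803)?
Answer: 2800228466494589375/1337937 ≈ 2.0929e+12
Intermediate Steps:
(-1987838 + 1/1337937)*(585928 - 1638803) = (-1987838 + 1/1337937)*(-1052875) = -2659602010205/1337937*(-1052875) = 2800228466494589375/1337937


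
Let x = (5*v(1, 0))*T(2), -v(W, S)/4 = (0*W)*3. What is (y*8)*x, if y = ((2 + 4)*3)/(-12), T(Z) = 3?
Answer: 0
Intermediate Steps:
v(W, S) = 0 (v(W, S) = -4*0*W*3 = -0*3 = -4*0 = 0)
y = -3/2 (y = (6*3)*(-1/12) = 18*(-1/12) = -3/2 ≈ -1.5000)
x = 0 (x = (5*0)*3 = 0*3 = 0)
(y*8)*x = -3/2*8*0 = -12*0 = 0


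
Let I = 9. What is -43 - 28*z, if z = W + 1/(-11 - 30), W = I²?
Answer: -94723/41 ≈ -2310.3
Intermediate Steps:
W = 81 (W = 9² = 81)
z = 3320/41 (z = 81 + 1/(-11 - 30) = 81 + 1/(-41) = 81 - 1/41 = 3320/41 ≈ 80.976)
-43 - 28*z = -43 - 28*3320/41 = -43 - 92960/41 = -94723/41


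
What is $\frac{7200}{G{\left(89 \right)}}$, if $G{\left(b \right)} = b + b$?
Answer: $\frac{3600}{89} \approx 40.449$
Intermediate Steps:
$G{\left(b \right)} = 2 b$
$\frac{7200}{G{\left(89 \right)}} = \frac{7200}{2 \cdot 89} = \frac{7200}{178} = 7200 \cdot \frac{1}{178} = \frac{3600}{89}$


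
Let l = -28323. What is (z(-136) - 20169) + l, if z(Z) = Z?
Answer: -48628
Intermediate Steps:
(z(-136) - 20169) + l = (-136 - 20169) - 28323 = -20305 - 28323 = -48628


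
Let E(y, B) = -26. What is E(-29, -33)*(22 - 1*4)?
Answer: -468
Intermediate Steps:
E(-29, -33)*(22 - 1*4) = -26*(22 - 1*4) = -26*(22 - 4) = -26*18 = -468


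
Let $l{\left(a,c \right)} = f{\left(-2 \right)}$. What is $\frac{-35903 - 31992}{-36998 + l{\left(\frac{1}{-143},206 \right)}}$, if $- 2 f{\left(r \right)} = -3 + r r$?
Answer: $\frac{135790}{73997} \approx 1.8351$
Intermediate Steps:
$f{\left(r \right)} = \frac{3}{2} - \frac{r^{2}}{2}$ ($f{\left(r \right)} = - \frac{-3 + r r}{2} = - \frac{-3 + r^{2}}{2} = \frac{3}{2} - \frac{r^{2}}{2}$)
$l{\left(a,c \right)} = - \frac{1}{2}$ ($l{\left(a,c \right)} = \frac{3}{2} - \frac{\left(-2\right)^{2}}{2} = \frac{3}{2} - 2 = - \frac{1}{2}$)
$\frac{-35903 - 31992}{-36998 + l{\left(\frac{1}{-143},206 \right)}} = \frac{-35903 - 31992}{-36998 - \frac{1}{2}} = - \frac{67895}{- \frac{73997}{2}} = \left(-67895\right) \left(- \frac{2}{73997}\right) = \frac{135790}{73997}$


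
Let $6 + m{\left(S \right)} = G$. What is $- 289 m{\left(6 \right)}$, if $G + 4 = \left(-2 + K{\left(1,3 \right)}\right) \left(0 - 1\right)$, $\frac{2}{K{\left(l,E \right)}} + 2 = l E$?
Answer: $2890$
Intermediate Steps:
$K{\left(l,E \right)} = \frac{2}{-2 + E l}$ ($K{\left(l,E \right)} = \frac{2}{-2 + l E} = \frac{2}{-2 + E l}$)
$G = -4$ ($G = -4 + \left(-2 + \frac{2}{-2 + 3 \cdot 1}\right) \left(0 - 1\right) = -4 + \left(-2 + \frac{2}{-2 + 3}\right) \left(-1\right) = -4 + \left(-2 + \frac{2}{1}\right) \left(-1\right) = -4 + \left(-2 + 2 \cdot 1\right) \left(-1\right) = -4 + \left(-2 + 2\right) \left(-1\right) = -4 + 0 \left(-1\right) = -4 + 0 = -4$)
$m{\left(S \right)} = -10$ ($m{\left(S \right)} = -6 - 4 = -10$)
$- 289 m{\left(6 \right)} = \left(-289\right) \left(-10\right) = 2890$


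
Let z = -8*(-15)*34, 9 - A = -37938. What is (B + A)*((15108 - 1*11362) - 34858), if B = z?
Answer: -1307544024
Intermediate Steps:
A = 37947 (A = 9 - 1*(-37938) = 9 + 37938 = 37947)
z = 4080 (z = 120*34 = 4080)
B = 4080
(B + A)*((15108 - 1*11362) - 34858) = (4080 + 37947)*((15108 - 1*11362) - 34858) = 42027*((15108 - 11362) - 34858) = 42027*(3746 - 34858) = 42027*(-31112) = -1307544024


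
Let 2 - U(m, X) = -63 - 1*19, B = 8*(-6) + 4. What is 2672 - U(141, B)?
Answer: 2588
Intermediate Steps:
B = -44 (B = -48 + 4 = -44)
U(m, X) = 84 (U(m, X) = 2 - (-63 - 1*19) = 2 - (-63 - 19) = 2 - 1*(-82) = 2 + 82 = 84)
2672 - U(141, B) = 2672 - 1*84 = 2672 - 84 = 2588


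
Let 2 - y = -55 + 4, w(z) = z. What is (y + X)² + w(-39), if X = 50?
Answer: 10570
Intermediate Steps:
y = 53 (y = 2 - (-55 + 4) = 2 - 1*(-51) = 2 + 51 = 53)
(y + X)² + w(-39) = (53 + 50)² - 39 = 103² - 39 = 10609 - 39 = 10570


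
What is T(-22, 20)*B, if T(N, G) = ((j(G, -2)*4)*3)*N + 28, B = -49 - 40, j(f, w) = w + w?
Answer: -96476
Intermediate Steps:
j(f, w) = 2*w
B = -89
T(N, G) = 28 - 48*N (T(N, G) = (((2*(-2))*4)*3)*N + 28 = (-4*4*3)*N + 28 = (-16*3)*N + 28 = -48*N + 28 = 28 - 48*N)
T(-22, 20)*B = (28 - 48*(-22))*(-89) = (28 + 1056)*(-89) = 1084*(-89) = -96476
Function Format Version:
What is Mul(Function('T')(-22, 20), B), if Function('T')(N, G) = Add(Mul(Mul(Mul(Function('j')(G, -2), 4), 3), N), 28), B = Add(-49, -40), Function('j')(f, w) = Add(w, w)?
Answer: -96476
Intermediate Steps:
Function('j')(f, w) = Mul(2, w)
B = -89
Function('T')(N, G) = Add(28, Mul(-48, N)) (Function('T')(N, G) = Add(Mul(Mul(Mul(Mul(2, -2), 4), 3), N), 28) = Add(Mul(Mul(Mul(-4, 4), 3), N), 28) = Add(Mul(Mul(-16, 3), N), 28) = Add(Mul(-48, N), 28) = Add(28, Mul(-48, N)))
Mul(Function('T')(-22, 20), B) = Mul(Add(28, Mul(-48, -22)), -89) = Mul(Add(28, 1056), -89) = Mul(1084, -89) = -96476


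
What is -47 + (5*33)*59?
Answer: 9688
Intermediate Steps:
-47 + (5*33)*59 = -47 + 165*59 = -47 + 9735 = 9688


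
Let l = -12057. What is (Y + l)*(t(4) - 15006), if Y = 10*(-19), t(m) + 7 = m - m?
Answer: 183864211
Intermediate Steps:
t(m) = -7 (t(m) = -7 + (m - m) = -7 + 0 = -7)
Y = -190
(Y + l)*(t(4) - 15006) = (-190 - 12057)*(-7 - 15006) = -12247*(-15013) = 183864211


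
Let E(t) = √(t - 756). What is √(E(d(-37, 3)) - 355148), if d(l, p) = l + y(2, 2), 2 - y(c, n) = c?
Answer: √(-355148 + I*√793) ≈ 0.024 + 595.94*I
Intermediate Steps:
y(c, n) = 2 - c
d(l, p) = l (d(l, p) = l + (2 - 1*2) = l + (2 - 2) = l + 0 = l)
E(t) = √(-756 + t)
√(E(d(-37, 3)) - 355148) = √(√(-756 - 37) - 355148) = √(√(-793) - 355148) = √(I*√793 - 355148) = √(-355148 + I*√793)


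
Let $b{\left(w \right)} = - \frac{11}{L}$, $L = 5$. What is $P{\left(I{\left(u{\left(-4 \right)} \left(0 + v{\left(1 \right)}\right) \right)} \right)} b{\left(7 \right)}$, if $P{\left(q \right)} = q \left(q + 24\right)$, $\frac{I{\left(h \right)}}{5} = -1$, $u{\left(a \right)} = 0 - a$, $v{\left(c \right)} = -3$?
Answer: $209$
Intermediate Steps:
$u{\left(a \right)} = - a$
$b{\left(w \right)} = - \frac{11}{5}$
$I{\left(h \right)} = -5$ ($I{\left(h \right)} = 5 \left(-1\right) = -5$)
$P{\left(q \right)} = q \left(24 + q\right)$
$P{\left(I{\left(u{\left(-4 \right)} \left(0 + v{\left(1 \right)}\right) \right)} \right)} b{\left(7 \right)} = - 5 \left(24 - 5\right) \left(- \frac{11}{5}\right) = \left(-5\right) 19 \left(- \frac{11}{5}\right) = \left(-95\right) \left(- \frac{11}{5}\right) = 209$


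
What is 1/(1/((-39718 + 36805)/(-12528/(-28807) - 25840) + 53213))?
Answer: 39609731325767/744360352 ≈ 53213.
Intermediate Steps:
1/(1/((-39718 + 36805)/(-12528/(-28807) - 25840) + 53213)) = 1/(1/(-2913/(-12528*(-1/28807) - 25840) + 53213)) = 1/(1/(-2913/(12528/28807 - 25840) + 53213)) = 1/(1/(-2913/(-744360352/28807) + 53213)) = 1/(1/(-2913*(-28807/744360352) + 53213)) = 1/(1/(83914791/744360352 + 53213)) = 1/(1/(39609731325767/744360352)) = 1/(744360352/39609731325767) = 39609731325767/744360352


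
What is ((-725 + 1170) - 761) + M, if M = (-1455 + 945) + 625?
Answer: -201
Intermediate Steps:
M = 115 (M = -510 + 625 = 115)
((-725 + 1170) - 761) + M = ((-725 + 1170) - 761) + 115 = (445 - 761) + 115 = -316 + 115 = -201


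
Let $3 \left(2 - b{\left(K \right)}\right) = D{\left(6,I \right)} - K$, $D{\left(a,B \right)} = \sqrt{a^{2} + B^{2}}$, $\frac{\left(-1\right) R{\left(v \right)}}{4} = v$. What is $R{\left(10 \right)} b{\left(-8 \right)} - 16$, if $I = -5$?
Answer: $\frac{32}{3} + \frac{40 \sqrt{61}}{3} \approx 114.8$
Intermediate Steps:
$R{\left(v \right)} = - 4 v$
$D{\left(a,B \right)} = \sqrt{B^{2} + a^{2}}$
$b{\left(K \right)} = 2 - \frac{\sqrt{61}}{3} + \frac{K}{3}$ ($b{\left(K \right)} = 2 - \frac{\sqrt{\left(-5\right)^{2} + 6^{2}} - K}{3} = 2 - \frac{\sqrt{25 + 36} - K}{3} = 2 - \frac{\sqrt{61} - K}{3} = 2 + \left(- \frac{\sqrt{61}}{3} + \frac{K}{3}\right) = 2 - \frac{\sqrt{61}}{3} + \frac{K}{3}$)
$R{\left(10 \right)} b{\left(-8 \right)} - 16 = \left(-4\right) 10 \left(2 - \frac{\sqrt{61}}{3} + \frac{1}{3} \left(-8\right)\right) - 16 = - 40 \left(2 - \frac{\sqrt{61}}{3} - \frac{8}{3}\right) - 16 = - 40 \left(- \frac{2}{3} - \frac{\sqrt{61}}{3}\right) - 16 = \left(\frac{80}{3} + \frac{40 \sqrt{61}}{3}\right) - 16 = \frac{32}{3} + \frac{40 \sqrt{61}}{3}$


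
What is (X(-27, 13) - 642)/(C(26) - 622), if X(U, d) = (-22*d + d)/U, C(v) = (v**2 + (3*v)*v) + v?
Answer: -5687/18972 ≈ -0.29976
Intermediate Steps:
C(v) = v + 4*v**2 (C(v) = (v**2 + 3*v**2) + v = 4*v**2 + v = v + 4*v**2)
X(U, d) = -21*d/U (X(U, d) = (-21*d)/U = -21*d/U)
(X(-27, 13) - 642)/(C(26) - 622) = (-21*13/(-27) - 642)/(26*(1 + 4*26) - 622) = (-21*13*(-1/27) - 642)/(26*(1 + 104) - 622) = (91/9 - 642)/(26*105 - 622) = -5687/(9*(2730 - 622)) = -5687/9/2108 = -5687/9*1/2108 = -5687/18972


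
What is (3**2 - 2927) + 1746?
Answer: -1172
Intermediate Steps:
(3**2 - 2927) + 1746 = (9 - 2927) + 1746 = -2918 + 1746 = -1172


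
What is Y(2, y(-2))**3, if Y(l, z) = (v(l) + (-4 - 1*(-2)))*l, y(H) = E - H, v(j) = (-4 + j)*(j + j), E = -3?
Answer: -8000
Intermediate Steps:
v(j) = 2*j*(-4 + j) (v(j) = (-4 + j)*(2*j) = 2*j*(-4 + j))
y(H) = -3 - H
Y(l, z) = l*(-2 + 2*l*(-4 + l)) (Y(l, z) = (2*l*(-4 + l) + (-4 - 1*(-2)))*l = (2*l*(-4 + l) + (-4 + 2))*l = (2*l*(-4 + l) - 2)*l = (-2 + 2*l*(-4 + l))*l = l*(-2 + 2*l*(-4 + l)))
Y(2, y(-2))**3 = (2*2*(-1 + 2*(-4 + 2)))**3 = (2*2*(-1 + 2*(-2)))**3 = (2*2*(-1 - 4))**3 = (2*2*(-5))**3 = (-20)**3 = -8000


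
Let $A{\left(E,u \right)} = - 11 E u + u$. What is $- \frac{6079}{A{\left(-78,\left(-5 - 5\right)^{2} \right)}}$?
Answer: $- \frac{6079}{85900} \approx -0.070768$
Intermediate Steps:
$A{\left(E,u \right)} = u - 11 E u$ ($A{\left(E,u \right)} = - 11 E u + u = u - 11 E u$)
$- \frac{6079}{A{\left(-78,\left(-5 - 5\right)^{2} \right)}} = - \frac{6079}{\left(-5 - 5\right)^{2} \left(1 - -858\right)} = - \frac{6079}{\left(-10\right)^{2} \left(1 + 858\right)} = - \frac{6079}{100 \cdot 859} = - \frac{6079}{85900}$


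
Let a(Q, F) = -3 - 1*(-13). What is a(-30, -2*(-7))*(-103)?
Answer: -1030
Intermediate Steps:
a(Q, F) = 10 (a(Q, F) = -3 + 13 = 10)
a(-30, -2*(-7))*(-103) = 10*(-103) = -1030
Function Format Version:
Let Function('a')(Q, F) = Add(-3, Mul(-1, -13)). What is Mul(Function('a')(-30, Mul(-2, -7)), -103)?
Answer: -1030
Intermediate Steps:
Function('a')(Q, F) = 10 (Function('a')(Q, F) = Add(-3, 13) = 10)
Mul(Function('a')(-30, Mul(-2, -7)), -103) = Mul(10, -103) = -1030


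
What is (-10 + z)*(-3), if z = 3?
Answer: 21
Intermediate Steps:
(-10 + z)*(-3) = (-10 + 3)*(-3) = -7*(-3) = 21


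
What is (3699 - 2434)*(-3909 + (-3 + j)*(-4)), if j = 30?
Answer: -5081505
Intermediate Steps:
(3699 - 2434)*(-3909 + (-3 + j)*(-4)) = (3699 - 2434)*(-3909 + (-3 + 30)*(-4)) = 1265*(-3909 + 27*(-4)) = 1265*(-3909 - 108) = 1265*(-4017) = -5081505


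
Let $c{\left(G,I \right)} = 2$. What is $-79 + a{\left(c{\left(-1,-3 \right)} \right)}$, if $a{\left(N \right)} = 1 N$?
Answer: $-77$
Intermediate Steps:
$a{\left(N \right)} = N$
$-79 + a{\left(c{\left(-1,-3 \right)} \right)} = -79 + 2 = -77$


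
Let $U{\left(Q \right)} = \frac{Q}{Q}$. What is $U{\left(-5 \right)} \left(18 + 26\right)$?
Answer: $44$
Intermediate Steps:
$U{\left(Q \right)} = 1$
$U{\left(-5 \right)} \left(18 + 26\right) = 1 \left(18 + 26\right) = 1 \cdot 44 = 44$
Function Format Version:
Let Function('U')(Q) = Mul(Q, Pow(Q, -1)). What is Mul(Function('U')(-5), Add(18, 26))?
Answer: 44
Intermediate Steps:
Function('U')(Q) = 1
Mul(Function('U')(-5), Add(18, 26)) = Mul(1, Add(18, 26)) = Mul(1, 44) = 44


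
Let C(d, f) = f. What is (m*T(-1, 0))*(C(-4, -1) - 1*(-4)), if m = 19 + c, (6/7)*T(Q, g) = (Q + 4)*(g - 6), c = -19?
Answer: 0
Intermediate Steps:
T(Q, g) = 7*(-6 + g)*(4 + Q)/6 (T(Q, g) = 7*((Q + 4)*(g - 6))/6 = 7*((4 + Q)*(-6 + g))/6 = 7*((-6 + g)*(4 + Q))/6 = 7*(-6 + g)*(4 + Q)/6)
m = 0 (m = 19 - 19 = 0)
(m*T(-1, 0))*(C(-4, -1) - 1*(-4)) = (0*(-28 - 7*(-1) + (14/3)*0 + (7/6)*(-1)*0))*(-1 - 1*(-4)) = (0*(-28 + 7 + 0 + 0))*(-1 + 4) = (0*(-21))*3 = 0*3 = 0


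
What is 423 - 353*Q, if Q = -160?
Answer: 56903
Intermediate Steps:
423 - 353*Q = 423 - 353*(-160) = 423 + 56480 = 56903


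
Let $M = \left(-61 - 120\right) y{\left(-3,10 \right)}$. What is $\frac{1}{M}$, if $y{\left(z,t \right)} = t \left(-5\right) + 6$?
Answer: $\frac{1}{7964} \approx 0.00012557$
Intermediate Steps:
$y{\left(z,t \right)} = 6 - 5 t$ ($y{\left(z,t \right)} = - 5 t + 6 = 6 - 5 t$)
$M = 7964$ ($M = \left(-61 - 120\right) \left(6 - 50\right) = - 181 \left(6 - 50\right) = \left(-181\right) \left(-44\right) = 7964$)
$\frac{1}{M} = \frac{1}{7964}$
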